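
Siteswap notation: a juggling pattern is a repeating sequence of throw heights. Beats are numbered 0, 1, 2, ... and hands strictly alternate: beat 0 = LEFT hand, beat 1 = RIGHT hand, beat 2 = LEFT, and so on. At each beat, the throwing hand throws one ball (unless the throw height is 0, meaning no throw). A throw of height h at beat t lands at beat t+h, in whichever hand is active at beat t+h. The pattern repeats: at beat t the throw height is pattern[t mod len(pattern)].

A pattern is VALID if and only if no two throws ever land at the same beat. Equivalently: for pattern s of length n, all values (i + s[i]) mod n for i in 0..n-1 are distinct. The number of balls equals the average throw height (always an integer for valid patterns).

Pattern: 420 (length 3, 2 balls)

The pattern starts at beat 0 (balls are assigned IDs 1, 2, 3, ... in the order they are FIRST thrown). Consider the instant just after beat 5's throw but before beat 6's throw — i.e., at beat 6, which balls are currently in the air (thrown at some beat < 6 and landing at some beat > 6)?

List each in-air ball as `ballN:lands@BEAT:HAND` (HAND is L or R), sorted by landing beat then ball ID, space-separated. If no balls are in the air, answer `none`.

Answer: ball2:lands@7:R

Derivation:
Beat 0 (L): throw ball1 h=4 -> lands@4:L; in-air after throw: [b1@4:L]
Beat 1 (R): throw ball2 h=2 -> lands@3:R; in-air after throw: [b2@3:R b1@4:L]
Beat 3 (R): throw ball2 h=4 -> lands@7:R; in-air after throw: [b1@4:L b2@7:R]
Beat 4 (L): throw ball1 h=2 -> lands@6:L; in-air after throw: [b1@6:L b2@7:R]
Beat 6 (L): throw ball1 h=4 -> lands@10:L; in-air after throw: [b2@7:R b1@10:L]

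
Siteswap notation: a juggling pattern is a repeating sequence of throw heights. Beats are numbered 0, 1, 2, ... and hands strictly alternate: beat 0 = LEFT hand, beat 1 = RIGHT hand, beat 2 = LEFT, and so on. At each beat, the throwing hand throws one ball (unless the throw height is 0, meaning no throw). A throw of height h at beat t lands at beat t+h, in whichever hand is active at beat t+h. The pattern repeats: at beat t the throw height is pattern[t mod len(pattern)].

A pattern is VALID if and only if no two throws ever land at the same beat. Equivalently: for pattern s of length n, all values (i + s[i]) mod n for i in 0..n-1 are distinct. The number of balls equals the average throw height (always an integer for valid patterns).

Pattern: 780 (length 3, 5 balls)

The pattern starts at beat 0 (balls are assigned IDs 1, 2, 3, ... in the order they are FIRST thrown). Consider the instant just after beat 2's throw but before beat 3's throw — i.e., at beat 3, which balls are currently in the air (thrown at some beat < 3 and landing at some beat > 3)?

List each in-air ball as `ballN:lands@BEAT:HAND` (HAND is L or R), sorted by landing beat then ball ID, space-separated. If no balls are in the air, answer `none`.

Beat 0 (L): throw ball1 h=7 -> lands@7:R; in-air after throw: [b1@7:R]
Beat 1 (R): throw ball2 h=8 -> lands@9:R; in-air after throw: [b1@7:R b2@9:R]
Beat 3 (R): throw ball3 h=7 -> lands@10:L; in-air after throw: [b1@7:R b2@9:R b3@10:L]

Answer: ball1:lands@7:R ball2:lands@9:R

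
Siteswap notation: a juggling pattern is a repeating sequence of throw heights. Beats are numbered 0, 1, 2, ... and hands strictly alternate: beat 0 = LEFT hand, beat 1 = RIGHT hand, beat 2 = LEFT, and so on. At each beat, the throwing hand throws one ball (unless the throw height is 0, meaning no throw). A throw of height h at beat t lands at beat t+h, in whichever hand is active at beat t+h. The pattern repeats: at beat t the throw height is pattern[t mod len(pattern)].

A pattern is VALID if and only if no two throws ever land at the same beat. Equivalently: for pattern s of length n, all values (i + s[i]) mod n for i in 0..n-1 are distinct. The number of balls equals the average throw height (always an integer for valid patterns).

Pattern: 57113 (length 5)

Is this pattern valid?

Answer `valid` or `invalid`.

i=0: (i + s[i]) mod n = (0 + 5) mod 5 = 0
i=1: (i + s[i]) mod n = (1 + 7) mod 5 = 3
i=2: (i + s[i]) mod n = (2 + 1) mod 5 = 3
i=3: (i + s[i]) mod n = (3 + 1) mod 5 = 4
i=4: (i + s[i]) mod n = (4 + 3) mod 5 = 2
Residues: [0, 3, 3, 4, 2], distinct: False

Answer: invalid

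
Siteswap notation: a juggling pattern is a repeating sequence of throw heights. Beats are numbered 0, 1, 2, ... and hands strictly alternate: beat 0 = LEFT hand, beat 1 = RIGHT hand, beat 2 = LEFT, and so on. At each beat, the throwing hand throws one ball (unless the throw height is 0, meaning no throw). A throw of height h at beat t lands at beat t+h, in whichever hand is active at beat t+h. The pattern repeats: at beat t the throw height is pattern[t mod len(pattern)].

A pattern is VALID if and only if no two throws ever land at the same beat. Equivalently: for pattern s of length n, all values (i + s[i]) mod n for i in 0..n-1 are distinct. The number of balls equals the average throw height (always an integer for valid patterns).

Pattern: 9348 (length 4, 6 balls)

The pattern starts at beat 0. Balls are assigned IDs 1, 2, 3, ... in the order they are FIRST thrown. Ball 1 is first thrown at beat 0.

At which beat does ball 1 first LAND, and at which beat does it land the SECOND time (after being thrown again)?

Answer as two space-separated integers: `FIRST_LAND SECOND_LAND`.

Answer: 9 12

Derivation:
Beat 0 (L): throw ball1 h=9 -> lands@9:R; in-air after throw: [b1@9:R]
Beat 1 (R): throw ball2 h=3 -> lands@4:L; in-air after throw: [b2@4:L b1@9:R]
Beat 2 (L): throw ball3 h=4 -> lands@6:L; in-air after throw: [b2@4:L b3@6:L b1@9:R]
Beat 3 (R): throw ball4 h=8 -> lands@11:R; in-air after throw: [b2@4:L b3@6:L b1@9:R b4@11:R]
Beat 4 (L): throw ball2 h=9 -> lands@13:R; in-air after throw: [b3@6:L b1@9:R b4@11:R b2@13:R]
Beat 5 (R): throw ball5 h=3 -> lands@8:L; in-air after throw: [b3@6:L b5@8:L b1@9:R b4@11:R b2@13:R]
Beat 6 (L): throw ball3 h=4 -> lands@10:L; in-air after throw: [b5@8:L b1@9:R b3@10:L b4@11:R b2@13:R]
Beat 7 (R): throw ball6 h=8 -> lands@15:R; in-air after throw: [b5@8:L b1@9:R b3@10:L b4@11:R b2@13:R b6@15:R]
Beat 8 (L): throw ball5 h=9 -> lands@17:R; in-air after throw: [b1@9:R b3@10:L b4@11:R b2@13:R b6@15:R b5@17:R]
Beat 9 (R): throw ball1 h=3 -> lands@12:L; in-air after throw: [b3@10:L b4@11:R b1@12:L b2@13:R b6@15:R b5@17:R]
Beat 10 (L): throw ball3 h=4 -> lands@14:L; in-air after throw: [b4@11:R b1@12:L b2@13:R b3@14:L b6@15:R b5@17:R]
Beat 11 (R): throw ball4 h=8 -> lands@19:R; in-air after throw: [b1@12:L b2@13:R b3@14:L b6@15:R b5@17:R b4@19:R]
Beat 12 (L): throw ball1 h=9 -> lands@21:R; in-air after throw: [b2@13:R b3@14:L b6@15:R b5@17:R b4@19:R b1@21:R]
Ball 1: thrown@0 h=9 -> first land @9; rethrown@9 h=3 -> second land @12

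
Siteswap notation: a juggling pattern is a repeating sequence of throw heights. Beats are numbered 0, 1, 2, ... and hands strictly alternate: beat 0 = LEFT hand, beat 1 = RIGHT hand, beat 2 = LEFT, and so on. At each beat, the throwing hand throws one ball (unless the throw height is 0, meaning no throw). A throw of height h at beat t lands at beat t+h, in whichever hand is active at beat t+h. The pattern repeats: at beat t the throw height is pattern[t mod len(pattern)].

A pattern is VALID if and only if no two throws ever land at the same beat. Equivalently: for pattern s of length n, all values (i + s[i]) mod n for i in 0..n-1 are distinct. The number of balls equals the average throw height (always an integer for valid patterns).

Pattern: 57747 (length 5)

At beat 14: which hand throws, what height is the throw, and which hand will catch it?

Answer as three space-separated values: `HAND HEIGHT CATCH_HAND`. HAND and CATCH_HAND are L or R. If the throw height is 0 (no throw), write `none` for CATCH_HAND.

Answer: L 7 R

Derivation:
Beat 14: 14 mod 2 = 0, so hand = L
Throw height = pattern[14 mod 5] = pattern[4] = 7
Lands at beat 14+7=21, 21 mod 2 = 1, so catch hand = R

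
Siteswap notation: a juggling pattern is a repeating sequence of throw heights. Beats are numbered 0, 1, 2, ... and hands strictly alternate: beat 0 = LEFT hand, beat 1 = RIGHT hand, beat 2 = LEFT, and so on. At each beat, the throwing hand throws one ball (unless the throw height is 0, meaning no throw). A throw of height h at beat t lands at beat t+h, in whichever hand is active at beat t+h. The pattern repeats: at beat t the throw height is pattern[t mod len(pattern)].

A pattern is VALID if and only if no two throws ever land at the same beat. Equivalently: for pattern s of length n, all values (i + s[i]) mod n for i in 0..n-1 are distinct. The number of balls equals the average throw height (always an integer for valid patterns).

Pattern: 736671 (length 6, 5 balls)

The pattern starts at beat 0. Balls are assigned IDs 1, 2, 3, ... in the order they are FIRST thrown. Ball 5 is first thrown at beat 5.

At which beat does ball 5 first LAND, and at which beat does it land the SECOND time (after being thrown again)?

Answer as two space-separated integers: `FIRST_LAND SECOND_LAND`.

Answer: 6 13

Derivation:
Beat 0 (L): throw ball1 h=7 -> lands@7:R; in-air after throw: [b1@7:R]
Beat 1 (R): throw ball2 h=3 -> lands@4:L; in-air after throw: [b2@4:L b1@7:R]
Beat 2 (L): throw ball3 h=6 -> lands@8:L; in-air after throw: [b2@4:L b1@7:R b3@8:L]
Beat 3 (R): throw ball4 h=6 -> lands@9:R; in-air after throw: [b2@4:L b1@7:R b3@8:L b4@9:R]
Beat 4 (L): throw ball2 h=7 -> lands@11:R; in-air after throw: [b1@7:R b3@8:L b4@9:R b2@11:R]
Beat 5 (R): throw ball5 h=1 -> lands@6:L; in-air after throw: [b5@6:L b1@7:R b3@8:L b4@9:R b2@11:R]
Beat 6 (L): throw ball5 h=7 -> lands@13:R; in-air after throw: [b1@7:R b3@8:L b4@9:R b2@11:R b5@13:R]
Beat 7 (R): throw ball1 h=3 -> lands@10:L; in-air after throw: [b3@8:L b4@9:R b1@10:L b2@11:R b5@13:R]
Beat 8 (L): throw ball3 h=6 -> lands@14:L; in-air after throw: [b4@9:R b1@10:L b2@11:R b5@13:R b3@14:L]
Beat 9 (R): throw ball4 h=6 -> lands@15:R; in-air after throw: [b1@10:L b2@11:R b5@13:R b3@14:L b4@15:R]
Beat 10 (L): throw ball1 h=7 -> lands@17:R; in-air after throw: [b2@11:R b5@13:R b3@14:L b4@15:R b1@17:R]
Beat 11 (R): throw ball2 h=1 -> lands@12:L; in-air after throw: [b2@12:L b5@13:R b3@14:L b4@15:R b1@17:R]
Beat 12 (L): throw ball2 h=7 -> lands@19:R; in-air after throw: [b5@13:R b3@14:L b4@15:R b1@17:R b2@19:R]
Beat 13 (R): throw ball5 h=3 -> lands@16:L; in-air after throw: [b3@14:L b4@15:R b5@16:L b1@17:R b2@19:R]
Ball 5: thrown@5 h=1 -> first land @6; rethrown@6 h=7 -> second land @13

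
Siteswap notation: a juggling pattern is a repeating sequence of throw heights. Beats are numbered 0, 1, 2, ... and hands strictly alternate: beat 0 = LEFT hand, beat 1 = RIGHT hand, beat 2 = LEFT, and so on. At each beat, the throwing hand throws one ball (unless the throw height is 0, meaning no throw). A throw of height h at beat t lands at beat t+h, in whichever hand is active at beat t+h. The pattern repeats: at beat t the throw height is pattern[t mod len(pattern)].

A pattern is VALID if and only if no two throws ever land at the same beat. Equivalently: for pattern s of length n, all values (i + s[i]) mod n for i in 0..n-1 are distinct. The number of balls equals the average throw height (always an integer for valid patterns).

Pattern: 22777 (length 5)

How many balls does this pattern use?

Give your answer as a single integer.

Answer: 5

Derivation:
Pattern = [2, 2, 7, 7, 7], length n = 5
  position 0: throw height = 2, running sum = 2
  position 1: throw height = 2, running sum = 4
  position 2: throw height = 7, running sum = 11
  position 3: throw height = 7, running sum = 18
  position 4: throw height = 7, running sum = 25
Total sum = 25; balls = sum / n = 25 / 5 = 5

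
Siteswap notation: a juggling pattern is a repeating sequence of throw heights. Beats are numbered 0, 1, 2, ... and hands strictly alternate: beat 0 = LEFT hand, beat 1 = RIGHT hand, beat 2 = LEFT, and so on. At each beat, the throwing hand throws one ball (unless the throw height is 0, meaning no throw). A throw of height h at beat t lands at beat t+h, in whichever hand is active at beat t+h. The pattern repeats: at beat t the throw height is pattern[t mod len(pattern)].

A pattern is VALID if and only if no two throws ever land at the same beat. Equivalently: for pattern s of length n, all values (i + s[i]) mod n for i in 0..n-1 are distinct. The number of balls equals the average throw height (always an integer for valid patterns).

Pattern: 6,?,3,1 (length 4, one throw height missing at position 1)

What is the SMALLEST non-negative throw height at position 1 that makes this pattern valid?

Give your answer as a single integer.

i=0: (0 + 6) mod 4 = 2
i=1: s[i]=? (unknown)
i=2: (2 + 3) mod 4 = 1
i=3: (3 + 1) mod 4 = 0
Known residues: [0, 1, 2]; need a permutation of 0..3, so missing residue r = 3
Need (1 + s) mod 4 = 3; smallest s = (3 - 1) mod 4 = 2

Answer: 2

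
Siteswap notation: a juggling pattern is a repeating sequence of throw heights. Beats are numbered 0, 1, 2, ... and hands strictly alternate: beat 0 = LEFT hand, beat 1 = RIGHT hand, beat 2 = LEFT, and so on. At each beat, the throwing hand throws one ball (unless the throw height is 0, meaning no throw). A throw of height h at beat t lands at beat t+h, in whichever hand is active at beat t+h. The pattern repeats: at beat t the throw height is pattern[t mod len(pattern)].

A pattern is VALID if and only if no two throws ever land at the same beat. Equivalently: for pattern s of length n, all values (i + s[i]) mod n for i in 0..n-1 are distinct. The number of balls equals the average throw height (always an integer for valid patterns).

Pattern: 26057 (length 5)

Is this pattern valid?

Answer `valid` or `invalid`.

i=0: (i + s[i]) mod n = (0 + 2) mod 5 = 2
i=1: (i + s[i]) mod n = (1 + 6) mod 5 = 2
i=2: (i + s[i]) mod n = (2 + 0) mod 5 = 2
i=3: (i + s[i]) mod n = (3 + 5) mod 5 = 3
i=4: (i + s[i]) mod n = (4 + 7) mod 5 = 1
Residues: [2, 2, 2, 3, 1], distinct: False

Answer: invalid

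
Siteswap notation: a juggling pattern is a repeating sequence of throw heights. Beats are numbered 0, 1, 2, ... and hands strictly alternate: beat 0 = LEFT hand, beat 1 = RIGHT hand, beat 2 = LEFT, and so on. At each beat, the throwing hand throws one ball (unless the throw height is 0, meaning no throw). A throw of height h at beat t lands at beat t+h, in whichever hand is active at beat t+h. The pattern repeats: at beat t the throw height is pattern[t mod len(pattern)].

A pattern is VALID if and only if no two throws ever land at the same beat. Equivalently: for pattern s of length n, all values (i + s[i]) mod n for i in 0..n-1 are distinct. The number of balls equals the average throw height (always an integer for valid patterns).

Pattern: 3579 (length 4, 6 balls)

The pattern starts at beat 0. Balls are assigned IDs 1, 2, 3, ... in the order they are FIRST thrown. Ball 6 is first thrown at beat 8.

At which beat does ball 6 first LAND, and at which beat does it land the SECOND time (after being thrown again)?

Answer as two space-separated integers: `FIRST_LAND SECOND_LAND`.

Beat 0 (L): throw ball1 h=3 -> lands@3:R; in-air after throw: [b1@3:R]
Beat 1 (R): throw ball2 h=5 -> lands@6:L; in-air after throw: [b1@3:R b2@6:L]
Beat 2 (L): throw ball3 h=7 -> lands@9:R; in-air after throw: [b1@3:R b2@6:L b3@9:R]
Beat 3 (R): throw ball1 h=9 -> lands@12:L; in-air after throw: [b2@6:L b3@9:R b1@12:L]
Beat 4 (L): throw ball4 h=3 -> lands@7:R; in-air after throw: [b2@6:L b4@7:R b3@9:R b1@12:L]
Beat 5 (R): throw ball5 h=5 -> lands@10:L; in-air after throw: [b2@6:L b4@7:R b3@9:R b5@10:L b1@12:L]
Beat 6 (L): throw ball2 h=7 -> lands@13:R; in-air after throw: [b4@7:R b3@9:R b5@10:L b1@12:L b2@13:R]
Beat 7 (R): throw ball4 h=9 -> lands@16:L; in-air after throw: [b3@9:R b5@10:L b1@12:L b2@13:R b4@16:L]
Beat 8 (L): throw ball6 h=3 -> lands@11:R; in-air after throw: [b3@9:R b5@10:L b6@11:R b1@12:L b2@13:R b4@16:L]
Beat 9 (R): throw ball3 h=5 -> lands@14:L; in-air after throw: [b5@10:L b6@11:R b1@12:L b2@13:R b3@14:L b4@16:L]
Beat 10 (L): throw ball5 h=7 -> lands@17:R; in-air after throw: [b6@11:R b1@12:L b2@13:R b3@14:L b4@16:L b5@17:R]
Beat 11 (R): throw ball6 h=9 -> lands@20:L; in-air after throw: [b1@12:L b2@13:R b3@14:L b4@16:L b5@17:R b6@20:L]
Beat 12 (L): throw ball1 h=3 -> lands@15:R; in-air after throw: [b2@13:R b3@14:L b1@15:R b4@16:L b5@17:R b6@20:L]
Beat 13 (R): throw ball2 h=5 -> lands@18:L; in-air after throw: [b3@14:L b1@15:R b4@16:L b5@17:R b2@18:L b6@20:L]
Beat 14 (L): throw ball3 h=7 -> lands@21:R; in-air after throw: [b1@15:R b4@16:L b5@17:R b2@18:L b6@20:L b3@21:R]
Beat 15 (R): throw ball1 h=9 -> lands@24:L; in-air after throw: [b4@16:L b5@17:R b2@18:L b6@20:L b3@21:R b1@24:L]
Beat 16 (L): throw ball4 h=3 -> lands@19:R; in-air after throw: [b5@17:R b2@18:L b4@19:R b6@20:L b3@21:R b1@24:L]
Beat 17 (R): throw ball5 h=5 -> lands@22:L; in-air after throw: [b2@18:L b4@19:R b6@20:L b3@21:R b5@22:L b1@24:L]
Beat 18 (L): throw ball2 h=7 -> lands@25:R; in-air after throw: [b4@19:R b6@20:L b3@21:R b5@22:L b1@24:L b2@25:R]
Beat 19 (R): throw ball4 h=9 -> lands@28:L; in-air after throw: [b6@20:L b3@21:R b5@22:L b1@24:L b2@25:R b4@28:L]
Beat 20 (L): throw ball6 h=3 -> lands@23:R; in-air after throw: [b3@21:R b5@22:L b6@23:R b1@24:L b2@25:R b4@28:L]
Ball 6: thrown@8 h=3 -> first land @11; rethrown@11 h=9 -> second land @20

Answer: 11 20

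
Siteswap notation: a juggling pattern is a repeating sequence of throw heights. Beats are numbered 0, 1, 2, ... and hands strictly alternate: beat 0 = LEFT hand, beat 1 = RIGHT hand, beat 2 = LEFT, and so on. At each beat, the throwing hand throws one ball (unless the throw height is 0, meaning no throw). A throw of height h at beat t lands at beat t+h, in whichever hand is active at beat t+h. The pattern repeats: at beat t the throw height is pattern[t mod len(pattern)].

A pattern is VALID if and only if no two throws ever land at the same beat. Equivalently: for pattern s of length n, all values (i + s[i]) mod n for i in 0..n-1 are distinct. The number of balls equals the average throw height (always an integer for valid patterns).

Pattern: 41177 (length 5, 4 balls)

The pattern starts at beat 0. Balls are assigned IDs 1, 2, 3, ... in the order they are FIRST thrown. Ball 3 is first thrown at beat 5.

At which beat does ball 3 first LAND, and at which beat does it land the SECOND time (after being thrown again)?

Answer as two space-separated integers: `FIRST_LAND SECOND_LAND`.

Beat 0 (L): throw ball1 h=4 -> lands@4:L; in-air after throw: [b1@4:L]
Beat 1 (R): throw ball2 h=1 -> lands@2:L; in-air after throw: [b2@2:L b1@4:L]
Beat 2 (L): throw ball2 h=1 -> lands@3:R; in-air after throw: [b2@3:R b1@4:L]
Beat 3 (R): throw ball2 h=7 -> lands@10:L; in-air after throw: [b1@4:L b2@10:L]
Beat 4 (L): throw ball1 h=7 -> lands@11:R; in-air after throw: [b2@10:L b1@11:R]
Beat 5 (R): throw ball3 h=4 -> lands@9:R; in-air after throw: [b3@9:R b2@10:L b1@11:R]
Beat 6 (L): throw ball4 h=1 -> lands@7:R; in-air after throw: [b4@7:R b3@9:R b2@10:L b1@11:R]
Beat 7 (R): throw ball4 h=1 -> lands@8:L; in-air after throw: [b4@8:L b3@9:R b2@10:L b1@11:R]
Beat 8 (L): throw ball4 h=7 -> lands@15:R; in-air after throw: [b3@9:R b2@10:L b1@11:R b4@15:R]
Beat 9 (R): throw ball3 h=7 -> lands@16:L; in-air after throw: [b2@10:L b1@11:R b4@15:R b3@16:L]
Beat 10 (L): throw ball2 h=4 -> lands@14:L; in-air after throw: [b1@11:R b2@14:L b4@15:R b3@16:L]
Beat 11 (R): throw ball1 h=1 -> lands@12:L; in-air after throw: [b1@12:L b2@14:L b4@15:R b3@16:L]
Beat 12 (L): throw ball1 h=1 -> lands@13:R; in-air after throw: [b1@13:R b2@14:L b4@15:R b3@16:L]
Beat 13 (R): throw ball1 h=7 -> lands@20:L; in-air after throw: [b2@14:L b4@15:R b3@16:L b1@20:L]
Beat 14 (L): throw ball2 h=7 -> lands@21:R; in-air after throw: [b4@15:R b3@16:L b1@20:L b2@21:R]
Beat 15 (R): throw ball4 h=4 -> lands@19:R; in-air after throw: [b3@16:L b4@19:R b1@20:L b2@21:R]
Beat 16 (L): throw ball3 h=1 -> lands@17:R; in-air after throw: [b3@17:R b4@19:R b1@20:L b2@21:R]
Ball 3: thrown@5 h=4 -> first land @9; rethrown@9 h=7 -> second land @16

Answer: 9 16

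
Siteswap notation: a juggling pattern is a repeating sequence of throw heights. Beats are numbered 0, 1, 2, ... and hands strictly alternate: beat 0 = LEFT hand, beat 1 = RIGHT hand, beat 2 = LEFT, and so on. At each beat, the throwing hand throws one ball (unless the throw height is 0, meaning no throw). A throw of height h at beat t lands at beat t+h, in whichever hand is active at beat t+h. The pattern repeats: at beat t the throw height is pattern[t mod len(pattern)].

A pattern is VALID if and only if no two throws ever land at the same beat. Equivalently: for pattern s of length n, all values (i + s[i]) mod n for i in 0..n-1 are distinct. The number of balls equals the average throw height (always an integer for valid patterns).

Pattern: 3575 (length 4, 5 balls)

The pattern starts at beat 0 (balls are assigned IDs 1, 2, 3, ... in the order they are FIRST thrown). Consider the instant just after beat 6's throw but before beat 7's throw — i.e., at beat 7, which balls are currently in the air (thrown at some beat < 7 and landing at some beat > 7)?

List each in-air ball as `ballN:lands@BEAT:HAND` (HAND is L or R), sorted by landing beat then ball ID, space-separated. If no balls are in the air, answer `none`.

Beat 0 (L): throw ball1 h=3 -> lands@3:R; in-air after throw: [b1@3:R]
Beat 1 (R): throw ball2 h=5 -> lands@6:L; in-air after throw: [b1@3:R b2@6:L]
Beat 2 (L): throw ball3 h=7 -> lands@9:R; in-air after throw: [b1@3:R b2@6:L b3@9:R]
Beat 3 (R): throw ball1 h=5 -> lands@8:L; in-air after throw: [b2@6:L b1@8:L b3@9:R]
Beat 4 (L): throw ball4 h=3 -> lands@7:R; in-air after throw: [b2@6:L b4@7:R b1@8:L b3@9:R]
Beat 5 (R): throw ball5 h=5 -> lands@10:L; in-air after throw: [b2@6:L b4@7:R b1@8:L b3@9:R b5@10:L]
Beat 6 (L): throw ball2 h=7 -> lands@13:R; in-air after throw: [b4@7:R b1@8:L b3@9:R b5@10:L b2@13:R]
Beat 7 (R): throw ball4 h=5 -> lands@12:L; in-air after throw: [b1@8:L b3@9:R b5@10:L b4@12:L b2@13:R]

Answer: ball1:lands@8:L ball3:lands@9:R ball5:lands@10:L ball2:lands@13:R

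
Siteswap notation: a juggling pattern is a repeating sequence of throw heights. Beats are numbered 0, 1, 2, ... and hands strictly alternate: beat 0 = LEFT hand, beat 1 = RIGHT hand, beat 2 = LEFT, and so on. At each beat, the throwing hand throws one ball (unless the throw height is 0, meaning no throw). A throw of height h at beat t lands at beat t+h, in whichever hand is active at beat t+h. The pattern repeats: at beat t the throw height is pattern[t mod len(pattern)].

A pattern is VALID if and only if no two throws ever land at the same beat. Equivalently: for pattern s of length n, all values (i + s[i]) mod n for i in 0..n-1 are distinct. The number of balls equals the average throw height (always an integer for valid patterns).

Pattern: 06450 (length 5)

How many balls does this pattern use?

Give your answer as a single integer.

Answer: 3

Derivation:
Pattern = [0, 6, 4, 5, 0], length n = 5
  position 0: throw height = 0, running sum = 0
  position 1: throw height = 6, running sum = 6
  position 2: throw height = 4, running sum = 10
  position 3: throw height = 5, running sum = 15
  position 4: throw height = 0, running sum = 15
Total sum = 15; balls = sum / n = 15 / 5 = 3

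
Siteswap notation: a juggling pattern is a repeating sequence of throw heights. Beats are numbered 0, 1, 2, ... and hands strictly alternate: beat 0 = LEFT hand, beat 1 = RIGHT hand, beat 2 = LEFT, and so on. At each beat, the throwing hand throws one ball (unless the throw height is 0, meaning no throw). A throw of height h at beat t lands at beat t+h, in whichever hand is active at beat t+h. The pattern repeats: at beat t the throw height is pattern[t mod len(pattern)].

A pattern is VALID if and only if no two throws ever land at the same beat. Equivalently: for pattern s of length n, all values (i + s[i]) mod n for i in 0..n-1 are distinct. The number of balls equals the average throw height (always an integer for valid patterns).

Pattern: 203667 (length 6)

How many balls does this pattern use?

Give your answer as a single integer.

Answer: 4

Derivation:
Pattern = [2, 0, 3, 6, 6, 7], length n = 6
  position 0: throw height = 2, running sum = 2
  position 1: throw height = 0, running sum = 2
  position 2: throw height = 3, running sum = 5
  position 3: throw height = 6, running sum = 11
  position 4: throw height = 6, running sum = 17
  position 5: throw height = 7, running sum = 24
Total sum = 24; balls = sum / n = 24 / 6 = 4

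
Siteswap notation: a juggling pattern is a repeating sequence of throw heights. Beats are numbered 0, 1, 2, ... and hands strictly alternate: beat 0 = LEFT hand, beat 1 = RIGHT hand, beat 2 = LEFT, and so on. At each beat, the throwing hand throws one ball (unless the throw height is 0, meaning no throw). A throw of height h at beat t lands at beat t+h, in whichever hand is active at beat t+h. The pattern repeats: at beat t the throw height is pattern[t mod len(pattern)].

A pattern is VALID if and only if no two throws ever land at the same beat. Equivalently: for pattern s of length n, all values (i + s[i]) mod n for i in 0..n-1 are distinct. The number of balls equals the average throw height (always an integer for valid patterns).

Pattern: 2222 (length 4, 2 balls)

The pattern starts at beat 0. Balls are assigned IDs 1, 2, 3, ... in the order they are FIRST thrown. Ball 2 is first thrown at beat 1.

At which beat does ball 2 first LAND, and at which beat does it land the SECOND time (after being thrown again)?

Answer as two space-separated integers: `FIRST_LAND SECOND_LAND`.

Answer: 3 5

Derivation:
Beat 0 (L): throw ball1 h=2 -> lands@2:L; in-air after throw: [b1@2:L]
Beat 1 (R): throw ball2 h=2 -> lands@3:R; in-air after throw: [b1@2:L b2@3:R]
Beat 2 (L): throw ball1 h=2 -> lands@4:L; in-air after throw: [b2@3:R b1@4:L]
Beat 3 (R): throw ball2 h=2 -> lands@5:R; in-air after throw: [b1@4:L b2@5:R]
Beat 4 (L): throw ball1 h=2 -> lands@6:L; in-air after throw: [b2@5:R b1@6:L]
Beat 5 (R): throw ball2 h=2 -> lands@7:R; in-air after throw: [b1@6:L b2@7:R]
Ball 2: thrown@1 h=2 -> first land @3; rethrown@3 h=2 -> second land @5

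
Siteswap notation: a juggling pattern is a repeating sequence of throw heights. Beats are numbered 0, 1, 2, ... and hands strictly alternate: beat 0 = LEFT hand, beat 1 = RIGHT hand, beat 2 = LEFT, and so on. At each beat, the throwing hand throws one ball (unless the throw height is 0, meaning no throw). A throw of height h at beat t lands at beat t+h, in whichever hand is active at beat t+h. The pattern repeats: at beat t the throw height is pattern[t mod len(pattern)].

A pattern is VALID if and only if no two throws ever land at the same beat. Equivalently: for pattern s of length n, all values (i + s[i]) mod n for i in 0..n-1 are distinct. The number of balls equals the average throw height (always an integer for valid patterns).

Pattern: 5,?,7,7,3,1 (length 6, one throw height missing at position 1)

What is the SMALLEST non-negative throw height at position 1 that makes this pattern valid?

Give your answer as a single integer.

i=0: (0 + 5) mod 6 = 5
i=1: s[i]=? (unknown)
i=2: (2 + 7) mod 6 = 3
i=3: (3 + 7) mod 6 = 4
i=4: (4 + 3) mod 6 = 1
i=5: (5 + 1) mod 6 = 0
Known residues: [0, 1, 3, 4, 5]; need a permutation of 0..5, so missing residue r = 2
Need (1 + s) mod 6 = 2; smallest s = (2 - 1) mod 6 = 1

Answer: 1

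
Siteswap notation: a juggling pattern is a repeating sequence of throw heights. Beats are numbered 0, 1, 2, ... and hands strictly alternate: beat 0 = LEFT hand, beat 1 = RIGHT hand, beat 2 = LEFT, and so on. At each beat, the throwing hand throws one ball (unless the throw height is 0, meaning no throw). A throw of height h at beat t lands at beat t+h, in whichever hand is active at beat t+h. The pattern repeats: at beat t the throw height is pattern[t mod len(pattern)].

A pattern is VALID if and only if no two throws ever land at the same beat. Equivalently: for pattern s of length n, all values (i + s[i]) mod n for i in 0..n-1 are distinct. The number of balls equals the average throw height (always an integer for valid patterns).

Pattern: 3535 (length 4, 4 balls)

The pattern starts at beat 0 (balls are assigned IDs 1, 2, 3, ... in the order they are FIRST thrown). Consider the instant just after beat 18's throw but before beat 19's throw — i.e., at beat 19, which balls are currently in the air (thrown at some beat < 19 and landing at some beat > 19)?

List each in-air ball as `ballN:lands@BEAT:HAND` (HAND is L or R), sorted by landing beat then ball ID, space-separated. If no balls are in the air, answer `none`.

Answer: ball4:lands@20:L ball3:lands@21:R ball2:lands@22:L

Derivation:
Beat 0 (L): throw ball1 h=3 -> lands@3:R; in-air after throw: [b1@3:R]
Beat 1 (R): throw ball2 h=5 -> lands@6:L; in-air after throw: [b1@3:R b2@6:L]
Beat 2 (L): throw ball3 h=3 -> lands@5:R; in-air after throw: [b1@3:R b3@5:R b2@6:L]
Beat 3 (R): throw ball1 h=5 -> lands@8:L; in-air after throw: [b3@5:R b2@6:L b1@8:L]
Beat 4 (L): throw ball4 h=3 -> lands@7:R; in-air after throw: [b3@5:R b2@6:L b4@7:R b1@8:L]
Beat 5 (R): throw ball3 h=5 -> lands@10:L; in-air after throw: [b2@6:L b4@7:R b1@8:L b3@10:L]
Beat 6 (L): throw ball2 h=3 -> lands@9:R; in-air after throw: [b4@7:R b1@8:L b2@9:R b3@10:L]
Beat 7 (R): throw ball4 h=5 -> lands@12:L; in-air after throw: [b1@8:L b2@9:R b3@10:L b4@12:L]
Beat 8 (L): throw ball1 h=3 -> lands@11:R; in-air after throw: [b2@9:R b3@10:L b1@11:R b4@12:L]
Beat 9 (R): throw ball2 h=5 -> lands@14:L; in-air after throw: [b3@10:L b1@11:R b4@12:L b2@14:L]
Beat 10 (L): throw ball3 h=3 -> lands@13:R; in-air after throw: [b1@11:R b4@12:L b3@13:R b2@14:L]
Beat 11 (R): throw ball1 h=5 -> lands@16:L; in-air after throw: [b4@12:L b3@13:R b2@14:L b1@16:L]
Beat 12 (L): throw ball4 h=3 -> lands@15:R; in-air after throw: [b3@13:R b2@14:L b4@15:R b1@16:L]
Beat 13 (R): throw ball3 h=5 -> lands@18:L; in-air after throw: [b2@14:L b4@15:R b1@16:L b3@18:L]
Beat 14 (L): throw ball2 h=3 -> lands@17:R; in-air after throw: [b4@15:R b1@16:L b2@17:R b3@18:L]
Beat 15 (R): throw ball4 h=5 -> lands@20:L; in-air after throw: [b1@16:L b2@17:R b3@18:L b4@20:L]
Beat 16 (L): throw ball1 h=3 -> lands@19:R; in-air after throw: [b2@17:R b3@18:L b1@19:R b4@20:L]
Beat 17 (R): throw ball2 h=5 -> lands@22:L; in-air after throw: [b3@18:L b1@19:R b4@20:L b2@22:L]
Beat 18 (L): throw ball3 h=3 -> lands@21:R; in-air after throw: [b1@19:R b4@20:L b3@21:R b2@22:L]
Beat 19 (R): throw ball1 h=5 -> lands@24:L; in-air after throw: [b4@20:L b3@21:R b2@22:L b1@24:L]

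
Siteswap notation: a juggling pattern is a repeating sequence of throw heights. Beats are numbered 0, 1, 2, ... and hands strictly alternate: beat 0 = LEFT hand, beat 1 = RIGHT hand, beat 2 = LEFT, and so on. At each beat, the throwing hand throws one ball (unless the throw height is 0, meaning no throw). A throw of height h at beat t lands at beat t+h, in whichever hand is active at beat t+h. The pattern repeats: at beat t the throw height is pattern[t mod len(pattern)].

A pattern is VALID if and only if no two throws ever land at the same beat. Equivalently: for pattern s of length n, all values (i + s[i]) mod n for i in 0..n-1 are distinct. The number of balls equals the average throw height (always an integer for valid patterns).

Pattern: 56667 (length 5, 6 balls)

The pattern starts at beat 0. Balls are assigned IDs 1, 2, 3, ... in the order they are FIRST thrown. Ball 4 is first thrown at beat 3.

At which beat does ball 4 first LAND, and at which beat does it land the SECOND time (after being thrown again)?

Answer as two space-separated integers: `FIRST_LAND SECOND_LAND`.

Beat 0 (L): throw ball1 h=5 -> lands@5:R; in-air after throw: [b1@5:R]
Beat 1 (R): throw ball2 h=6 -> lands@7:R; in-air after throw: [b1@5:R b2@7:R]
Beat 2 (L): throw ball3 h=6 -> lands@8:L; in-air after throw: [b1@5:R b2@7:R b3@8:L]
Beat 3 (R): throw ball4 h=6 -> lands@9:R; in-air after throw: [b1@5:R b2@7:R b3@8:L b4@9:R]
Beat 4 (L): throw ball5 h=7 -> lands@11:R; in-air after throw: [b1@5:R b2@7:R b3@8:L b4@9:R b5@11:R]
Beat 5 (R): throw ball1 h=5 -> lands@10:L; in-air after throw: [b2@7:R b3@8:L b4@9:R b1@10:L b5@11:R]
Beat 6 (L): throw ball6 h=6 -> lands@12:L; in-air after throw: [b2@7:R b3@8:L b4@9:R b1@10:L b5@11:R b6@12:L]
Beat 7 (R): throw ball2 h=6 -> lands@13:R; in-air after throw: [b3@8:L b4@9:R b1@10:L b5@11:R b6@12:L b2@13:R]
Beat 8 (L): throw ball3 h=6 -> lands@14:L; in-air after throw: [b4@9:R b1@10:L b5@11:R b6@12:L b2@13:R b3@14:L]
Beat 9 (R): throw ball4 h=7 -> lands@16:L; in-air after throw: [b1@10:L b5@11:R b6@12:L b2@13:R b3@14:L b4@16:L]
Beat 10 (L): throw ball1 h=5 -> lands@15:R; in-air after throw: [b5@11:R b6@12:L b2@13:R b3@14:L b1@15:R b4@16:L]
Beat 11 (R): throw ball5 h=6 -> lands@17:R; in-air after throw: [b6@12:L b2@13:R b3@14:L b1@15:R b4@16:L b5@17:R]
Beat 12 (L): throw ball6 h=6 -> lands@18:L; in-air after throw: [b2@13:R b3@14:L b1@15:R b4@16:L b5@17:R b6@18:L]
Beat 13 (R): throw ball2 h=6 -> lands@19:R; in-air after throw: [b3@14:L b1@15:R b4@16:L b5@17:R b6@18:L b2@19:R]
Beat 14 (L): throw ball3 h=7 -> lands@21:R; in-air after throw: [b1@15:R b4@16:L b5@17:R b6@18:L b2@19:R b3@21:R]
Ball 4: thrown@3 h=6 -> first land @9; rethrown@9 h=7 -> second land @16

Answer: 9 16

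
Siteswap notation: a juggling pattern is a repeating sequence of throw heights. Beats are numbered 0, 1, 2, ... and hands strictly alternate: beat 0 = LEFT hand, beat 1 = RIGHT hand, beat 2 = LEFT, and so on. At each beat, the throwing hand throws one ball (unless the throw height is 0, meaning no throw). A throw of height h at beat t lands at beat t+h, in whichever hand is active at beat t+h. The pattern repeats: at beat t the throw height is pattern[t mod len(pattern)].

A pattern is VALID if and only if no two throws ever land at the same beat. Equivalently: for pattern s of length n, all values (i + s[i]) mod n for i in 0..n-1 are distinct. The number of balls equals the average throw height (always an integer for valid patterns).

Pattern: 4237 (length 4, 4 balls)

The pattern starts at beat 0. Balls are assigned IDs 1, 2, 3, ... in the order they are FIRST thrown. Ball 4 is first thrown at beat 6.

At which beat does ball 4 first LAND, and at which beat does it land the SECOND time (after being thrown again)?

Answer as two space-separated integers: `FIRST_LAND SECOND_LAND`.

Beat 0 (L): throw ball1 h=4 -> lands@4:L; in-air after throw: [b1@4:L]
Beat 1 (R): throw ball2 h=2 -> lands@3:R; in-air after throw: [b2@3:R b1@4:L]
Beat 2 (L): throw ball3 h=3 -> lands@5:R; in-air after throw: [b2@3:R b1@4:L b3@5:R]
Beat 3 (R): throw ball2 h=7 -> lands@10:L; in-air after throw: [b1@4:L b3@5:R b2@10:L]
Beat 4 (L): throw ball1 h=4 -> lands@8:L; in-air after throw: [b3@5:R b1@8:L b2@10:L]
Beat 5 (R): throw ball3 h=2 -> lands@7:R; in-air after throw: [b3@7:R b1@8:L b2@10:L]
Beat 6 (L): throw ball4 h=3 -> lands@9:R; in-air after throw: [b3@7:R b1@8:L b4@9:R b2@10:L]
Beat 7 (R): throw ball3 h=7 -> lands@14:L; in-air after throw: [b1@8:L b4@9:R b2@10:L b3@14:L]
Beat 8 (L): throw ball1 h=4 -> lands@12:L; in-air after throw: [b4@9:R b2@10:L b1@12:L b3@14:L]
Beat 9 (R): throw ball4 h=2 -> lands@11:R; in-air after throw: [b2@10:L b4@11:R b1@12:L b3@14:L]
Beat 10 (L): throw ball2 h=3 -> lands@13:R; in-air after throw: [b4@11:R b1@12:L b2@13:R b3@14:L]
Beat 11 (R): throw ball4 h=7 -> lands@18:L; in-air after throw: [b1@12:L b2@13:R b3@14:L b4@18:L]
Ball 4: thrown@6 h=3 -> first land @9; rethrown@9 h=2 -> second land @11

Answer: 9 11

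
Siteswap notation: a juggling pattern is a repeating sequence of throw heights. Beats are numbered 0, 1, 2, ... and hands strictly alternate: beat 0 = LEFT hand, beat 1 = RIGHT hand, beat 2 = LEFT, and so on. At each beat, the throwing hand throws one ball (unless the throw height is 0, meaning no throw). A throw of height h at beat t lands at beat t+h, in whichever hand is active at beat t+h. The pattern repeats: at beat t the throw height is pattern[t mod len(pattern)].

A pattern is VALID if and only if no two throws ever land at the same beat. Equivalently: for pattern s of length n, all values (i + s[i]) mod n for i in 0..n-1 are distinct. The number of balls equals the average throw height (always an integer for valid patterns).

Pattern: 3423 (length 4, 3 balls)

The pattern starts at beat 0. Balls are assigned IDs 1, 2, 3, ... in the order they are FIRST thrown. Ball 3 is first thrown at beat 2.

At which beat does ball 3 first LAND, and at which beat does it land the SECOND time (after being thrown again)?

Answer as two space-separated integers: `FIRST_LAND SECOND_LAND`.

Answer: 4 7

Derivation:
Beat 0 (L): throw ball1 h=3 -> lands@3:R; in-air after throw: [b1@3:R]
Beat 1 (R): throw ball2 h=4 -> lands@5:R; in-air after throw: [b1@3:R b2@5:R]
Beat 2 (L): throw ball3 h=2 -> lands@4:L; in-air after throw: [b1@3:R b3@4:L b2@5:R]
Beat 3 (R): throw ball1 h=3 -> lands@6:L; in-air after throw: [b3@4:L b2@5:R b1@6:L]
Beat 4 (L): throw ball3 h=3 -> lands@7:R; in-air after throw: [b2@5:R b1@6:L b3@7:R]
Beat 5 (R): throw ball2 h=4 -> lands@9:R; in-air after throw: [b1@6:L b3@7:R b2@9:R]
Beat 6 (L): throw ball1 h=2 -> lands@8:L; in-air after throw: [b3@7:R b1@8:L b2@9:R]
Beat 7 (R): throw ball3 h=3 -> lands@10:L; in-air after throw: [b1@8:L b2@9:R b3@10:L]
Ball 3: thrown@2 h=2 -> first land @4; rethrown@4 h=3 -> second land @7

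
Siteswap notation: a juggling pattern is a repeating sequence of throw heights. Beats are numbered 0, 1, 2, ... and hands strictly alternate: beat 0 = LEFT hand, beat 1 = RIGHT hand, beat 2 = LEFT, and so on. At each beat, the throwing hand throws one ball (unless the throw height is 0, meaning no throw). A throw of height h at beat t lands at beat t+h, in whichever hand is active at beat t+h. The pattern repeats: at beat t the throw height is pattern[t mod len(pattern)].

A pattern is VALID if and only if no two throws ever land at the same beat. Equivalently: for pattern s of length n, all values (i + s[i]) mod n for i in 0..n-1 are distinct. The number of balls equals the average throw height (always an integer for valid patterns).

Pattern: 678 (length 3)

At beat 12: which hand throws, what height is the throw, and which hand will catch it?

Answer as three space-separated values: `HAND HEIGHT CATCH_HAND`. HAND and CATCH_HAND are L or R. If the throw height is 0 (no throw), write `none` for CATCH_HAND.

Beat 12: 12 mod 2 = 0, so hand = L
Throw height = pattern[12 mod 3] = pattern[0] = 6
Lands at beat 12+6=18, 18 mod 2 = 0, so catch hand = L

Answer: L 6 L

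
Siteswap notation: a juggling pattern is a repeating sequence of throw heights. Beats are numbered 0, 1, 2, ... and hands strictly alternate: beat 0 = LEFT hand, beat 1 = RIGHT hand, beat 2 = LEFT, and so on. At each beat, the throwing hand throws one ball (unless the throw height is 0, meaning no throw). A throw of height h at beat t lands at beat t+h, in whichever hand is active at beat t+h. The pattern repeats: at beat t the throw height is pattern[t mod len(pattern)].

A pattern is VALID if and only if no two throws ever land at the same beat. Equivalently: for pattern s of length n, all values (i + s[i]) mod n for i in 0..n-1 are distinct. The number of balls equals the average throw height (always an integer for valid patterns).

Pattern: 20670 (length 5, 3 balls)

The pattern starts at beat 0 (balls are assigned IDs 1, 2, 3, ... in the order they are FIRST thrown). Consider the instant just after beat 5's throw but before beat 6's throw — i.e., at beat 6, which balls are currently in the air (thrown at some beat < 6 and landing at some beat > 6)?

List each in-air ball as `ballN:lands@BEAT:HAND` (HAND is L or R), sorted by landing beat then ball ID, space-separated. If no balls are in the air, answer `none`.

Answer: ball3:lands@7:R ball1:lands@8:L ball2:lands@10:L

Derivation:
Beat 0 (L): throw ball1 h=2 -> lands@2:L; in-air after throw: [b1@2:L]
Beat 2 (L): throw ball1 h=6 -> lands@8:L; in-air after throw: [b1@8:L]
Beat 3 (R): throw ball2 h=7 -> lands@10:L; in-air after throw: [b1@8:L b2@10:L]
Beat 5 (R): throw ball3 h=2 -> lands@7:R; in-air after throw: [b3@7:R b1@8:L b2@10:L]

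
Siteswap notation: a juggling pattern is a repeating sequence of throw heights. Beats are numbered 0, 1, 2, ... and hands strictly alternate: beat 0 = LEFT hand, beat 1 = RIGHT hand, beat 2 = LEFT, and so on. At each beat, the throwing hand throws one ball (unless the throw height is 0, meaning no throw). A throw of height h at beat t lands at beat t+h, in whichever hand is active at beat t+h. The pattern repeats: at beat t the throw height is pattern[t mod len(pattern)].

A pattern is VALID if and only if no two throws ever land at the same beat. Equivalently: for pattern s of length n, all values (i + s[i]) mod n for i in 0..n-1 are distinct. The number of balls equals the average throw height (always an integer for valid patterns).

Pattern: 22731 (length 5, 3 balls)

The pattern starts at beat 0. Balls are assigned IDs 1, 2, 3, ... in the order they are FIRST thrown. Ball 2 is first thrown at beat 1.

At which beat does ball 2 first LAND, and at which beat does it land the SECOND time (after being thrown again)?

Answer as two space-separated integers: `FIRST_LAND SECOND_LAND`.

Beat 0 (L): throw ball1 h=2 -> lands@2:L; in-air after throw: [b1@2:L]
Beat 1 (R): throw ball2 h=2 -> lands@3:R; in-air after throw: [b1@2:L b2@3:R]
Beat 2 (L): throw ball1 h=7 -> lands@9:R; in-air after throw: [b2@3:R b1@9:R]
Beat 3 (R): throw ball2 h=3 -> lands@6:L; in-air after throw: [b2@6:L b1@9:R]
Beat 4 (L): throw ball3 h=1 -> lands@5:R; in-air after throw: [b3@5:R b2@6:L b1@9:R]
Beat 5 (R): throw ball3 h=2 -> lands@7:R; in-air after throw: [b2@6:L b3@7:R b1@9:R]
Beat 6 (L): throw ball2 h=2 -> lands@8:L; in-air after throw: [b3@7:R b2@8:L b1@9:R]
Ball 2: thrown@1 h=2 -> first land @3; rethrown@3 h=3 -> second land @6

Answer: 3 6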